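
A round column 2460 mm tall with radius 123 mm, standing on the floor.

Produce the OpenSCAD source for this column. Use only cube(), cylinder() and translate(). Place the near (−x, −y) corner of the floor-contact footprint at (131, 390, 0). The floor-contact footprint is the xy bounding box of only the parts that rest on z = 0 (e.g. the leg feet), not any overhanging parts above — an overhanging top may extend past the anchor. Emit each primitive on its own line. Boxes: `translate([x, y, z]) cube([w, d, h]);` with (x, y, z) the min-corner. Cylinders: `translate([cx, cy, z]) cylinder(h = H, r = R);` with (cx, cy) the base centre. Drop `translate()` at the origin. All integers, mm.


translate([254, 513, 0]) cylinder(h = 2460, r = 123);


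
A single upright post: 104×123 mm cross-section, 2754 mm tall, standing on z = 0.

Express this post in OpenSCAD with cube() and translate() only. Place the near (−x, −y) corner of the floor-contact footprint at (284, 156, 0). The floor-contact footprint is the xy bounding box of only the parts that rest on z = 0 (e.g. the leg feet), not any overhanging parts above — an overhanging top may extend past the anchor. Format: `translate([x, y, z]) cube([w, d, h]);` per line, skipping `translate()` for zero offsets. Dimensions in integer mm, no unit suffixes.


translate([284, 156, 0]) cube([104, 123, 2754]);


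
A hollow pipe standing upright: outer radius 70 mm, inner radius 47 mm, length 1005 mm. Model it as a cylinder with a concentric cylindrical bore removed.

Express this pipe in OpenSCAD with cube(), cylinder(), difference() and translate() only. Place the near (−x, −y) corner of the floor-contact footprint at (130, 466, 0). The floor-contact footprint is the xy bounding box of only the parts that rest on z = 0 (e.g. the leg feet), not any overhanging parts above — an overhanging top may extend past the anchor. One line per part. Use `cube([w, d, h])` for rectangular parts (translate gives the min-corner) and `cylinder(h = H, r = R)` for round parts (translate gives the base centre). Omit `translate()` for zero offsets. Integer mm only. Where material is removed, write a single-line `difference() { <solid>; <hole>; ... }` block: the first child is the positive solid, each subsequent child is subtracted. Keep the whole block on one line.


difference() { translate([200, 536, 0]) cylinder(h = 1005, r = 70); translate([200, 536, 0]) cylinder(h = 1005, r = 47); }


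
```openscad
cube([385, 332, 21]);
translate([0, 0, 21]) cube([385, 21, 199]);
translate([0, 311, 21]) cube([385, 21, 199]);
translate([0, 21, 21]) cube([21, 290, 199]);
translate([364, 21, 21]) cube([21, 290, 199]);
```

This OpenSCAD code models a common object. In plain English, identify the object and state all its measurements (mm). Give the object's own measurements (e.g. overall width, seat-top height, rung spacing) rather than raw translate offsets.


An open-topped rectangular box: outside dimensions 385×332×220 mm, with a uniform wall and base thickness of 21 mm. The base is a full 385×332 slab on the floor; four walls sit on top of the base. The front and back walls (the −y and +y sides) span the full width; the two side walls fit between them.


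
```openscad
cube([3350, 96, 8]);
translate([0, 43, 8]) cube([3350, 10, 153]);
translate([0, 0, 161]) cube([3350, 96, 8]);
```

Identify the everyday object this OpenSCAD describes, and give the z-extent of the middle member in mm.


An I-beam. The web height is 153 mm.

Two wide flanges with a thin centred web — an I-beam. Overall 169 mm minus two 8 mm flanges gives a web of 169 − 2·8 = 153 mm.


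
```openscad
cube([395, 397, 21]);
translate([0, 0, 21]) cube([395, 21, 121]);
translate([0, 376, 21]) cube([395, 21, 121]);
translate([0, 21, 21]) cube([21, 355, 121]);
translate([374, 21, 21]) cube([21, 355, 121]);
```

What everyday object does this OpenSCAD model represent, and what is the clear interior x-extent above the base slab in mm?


An open box. The internal width is 353 mm.

A 395×397 base slab with four walls standing on it — an open box. The base is 395 mm wide and the walls are 21 mm thick, so the internal width is 395 − 2 × 21 = 353 mm.


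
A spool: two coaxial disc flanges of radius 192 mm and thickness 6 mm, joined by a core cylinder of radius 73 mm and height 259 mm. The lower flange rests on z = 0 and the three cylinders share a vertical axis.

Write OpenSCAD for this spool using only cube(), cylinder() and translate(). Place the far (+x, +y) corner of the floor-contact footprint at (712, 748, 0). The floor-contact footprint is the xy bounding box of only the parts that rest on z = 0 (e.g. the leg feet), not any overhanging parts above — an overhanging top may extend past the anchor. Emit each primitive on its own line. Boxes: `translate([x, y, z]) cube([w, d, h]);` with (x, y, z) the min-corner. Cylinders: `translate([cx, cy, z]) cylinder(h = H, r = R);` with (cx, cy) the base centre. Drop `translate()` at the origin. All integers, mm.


translate([520, 556, 0]) cylinder(h = 6, r = 192);
translate([520, 556, 6]) cylinder(h = 259, r = 73);
translate([520, 556, 265]) cylinder(h = 6, r = 192);


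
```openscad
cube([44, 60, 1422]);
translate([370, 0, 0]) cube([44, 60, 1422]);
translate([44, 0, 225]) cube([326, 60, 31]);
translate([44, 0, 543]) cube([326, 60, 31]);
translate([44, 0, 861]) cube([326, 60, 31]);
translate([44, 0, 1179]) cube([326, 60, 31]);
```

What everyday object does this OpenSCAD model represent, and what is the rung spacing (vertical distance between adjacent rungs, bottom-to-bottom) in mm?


A ladder. The rung spacing is 318 mm.

Two tall 44×60 posts with 4 short bars between them — a ladder. Adjacent rungs sit at z = 225 and z = 543, so the spacing is 543 − 225 = 318 mm.


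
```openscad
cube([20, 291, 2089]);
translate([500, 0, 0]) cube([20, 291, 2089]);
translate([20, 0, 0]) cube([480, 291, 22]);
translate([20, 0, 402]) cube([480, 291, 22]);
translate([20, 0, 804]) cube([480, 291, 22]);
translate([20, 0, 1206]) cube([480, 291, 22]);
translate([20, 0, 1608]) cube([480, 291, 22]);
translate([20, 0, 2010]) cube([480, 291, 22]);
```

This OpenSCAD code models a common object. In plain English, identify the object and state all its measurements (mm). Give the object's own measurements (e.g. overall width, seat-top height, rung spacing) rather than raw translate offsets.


An open bookshelf. Two side panels, each 20 mm thick, 291 mm deep and 2089 mm tall, stand 520 mm apart (outside-to-outside). Between them sit 6 shelves, each 22 mm thick and 291 mm deep, spanning the full gap between the sides. The bottom shelf rests on the floor (its underside at z = 0) and the clear gap between one shelf's top and the next shelf's underside is 380 mm.


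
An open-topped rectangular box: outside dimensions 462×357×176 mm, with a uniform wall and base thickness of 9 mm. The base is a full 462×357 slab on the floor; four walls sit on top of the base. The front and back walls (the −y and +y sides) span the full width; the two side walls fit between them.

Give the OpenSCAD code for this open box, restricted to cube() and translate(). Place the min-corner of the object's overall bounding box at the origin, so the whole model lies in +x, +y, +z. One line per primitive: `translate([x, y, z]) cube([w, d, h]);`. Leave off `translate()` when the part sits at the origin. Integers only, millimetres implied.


cube([462, 357, 9]);
translate([0, 0, 9]) cube([462, 9, 167]);
translate([0, 348, 9]) cube([462, 9, 167]);
translate([0, 9, 9]) cube([9, 339, 167]);
translate([453, 9, 9]) cube([9, 339, 167]);


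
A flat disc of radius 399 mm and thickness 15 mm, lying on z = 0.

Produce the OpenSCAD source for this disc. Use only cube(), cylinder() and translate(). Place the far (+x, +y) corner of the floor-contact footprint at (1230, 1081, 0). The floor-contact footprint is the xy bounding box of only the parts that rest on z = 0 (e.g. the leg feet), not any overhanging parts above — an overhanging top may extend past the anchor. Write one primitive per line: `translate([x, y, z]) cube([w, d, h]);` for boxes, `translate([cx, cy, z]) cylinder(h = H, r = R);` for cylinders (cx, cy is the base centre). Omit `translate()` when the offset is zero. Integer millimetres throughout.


translate([831, 682, 0]) cylinder(h = 15, r = 399);


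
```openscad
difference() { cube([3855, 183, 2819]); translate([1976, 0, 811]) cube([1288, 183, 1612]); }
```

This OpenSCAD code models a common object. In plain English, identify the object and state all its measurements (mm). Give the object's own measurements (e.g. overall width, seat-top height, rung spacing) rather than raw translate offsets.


A wall 3855 mm long (x), 183 mm thick (y), 2819 mm tall, with a rectangular window opening cut through it. The opening is 1288 mm wide and 1612 mm tall; its sill is at z = 811 mm and its near (−x) edge is 1976 mm from the wall's −x end. The opening passes through the full wall thickness.


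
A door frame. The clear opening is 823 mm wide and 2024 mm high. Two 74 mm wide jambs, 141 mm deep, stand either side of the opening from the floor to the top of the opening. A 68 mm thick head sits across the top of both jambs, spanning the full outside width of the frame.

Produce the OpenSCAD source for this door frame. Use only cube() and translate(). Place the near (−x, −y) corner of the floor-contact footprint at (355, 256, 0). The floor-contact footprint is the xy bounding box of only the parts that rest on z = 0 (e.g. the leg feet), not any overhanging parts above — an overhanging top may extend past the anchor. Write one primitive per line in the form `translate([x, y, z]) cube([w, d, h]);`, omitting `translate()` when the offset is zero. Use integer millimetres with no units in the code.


translate([355, 256, 0]) cube([74, 141, 2024]);
translate([1252, 256, 0]) cube([74, 141, 2024]);
translate([355, 256, 2024]) cube([971, 141, 68]);


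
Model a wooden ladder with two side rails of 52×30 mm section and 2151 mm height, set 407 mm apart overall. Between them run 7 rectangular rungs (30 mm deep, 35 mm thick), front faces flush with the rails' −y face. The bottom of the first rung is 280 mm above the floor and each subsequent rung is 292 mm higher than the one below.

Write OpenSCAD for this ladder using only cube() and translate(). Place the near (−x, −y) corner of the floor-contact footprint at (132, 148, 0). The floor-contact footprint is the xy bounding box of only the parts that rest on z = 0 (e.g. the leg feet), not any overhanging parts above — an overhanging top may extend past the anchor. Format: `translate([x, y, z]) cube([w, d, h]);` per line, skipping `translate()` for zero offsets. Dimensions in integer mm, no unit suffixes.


translate([132, 148, 0]) cube([52, 30, 2151]);
translate([487, 148, 0]) cube([52, 30, 2151]);
translate([184, 148, 280]) cube([303, 30, 35]);
translate([184, 148, 572]) cube([303, 30, 35]);
translate([184, 148, 864]) cube([303, 30, 35]);
translate([184, 148, 1156]) cube([303, 30, 35]);
translate([184, 148, 1448]) cube([303, 30, 35]);
translate([184, 148, 1740]) cube([303, 30, 35]);
translate([184, 148, 2032]) cube([303, 30, 35]);


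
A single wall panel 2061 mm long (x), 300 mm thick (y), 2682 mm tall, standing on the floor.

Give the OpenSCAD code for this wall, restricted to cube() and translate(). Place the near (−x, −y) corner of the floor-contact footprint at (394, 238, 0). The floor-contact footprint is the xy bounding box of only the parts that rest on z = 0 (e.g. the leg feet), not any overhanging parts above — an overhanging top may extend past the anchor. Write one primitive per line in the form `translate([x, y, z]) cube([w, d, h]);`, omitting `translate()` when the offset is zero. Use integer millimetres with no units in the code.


translate([394, 238, 0]) cube([2061, 300, 2682]);


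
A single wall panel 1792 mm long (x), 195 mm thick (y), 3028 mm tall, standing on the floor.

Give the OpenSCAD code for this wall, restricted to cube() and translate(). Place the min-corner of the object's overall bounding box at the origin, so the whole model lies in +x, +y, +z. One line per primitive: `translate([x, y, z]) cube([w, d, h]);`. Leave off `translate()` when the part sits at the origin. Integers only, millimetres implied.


cube([1792, 195, 3028]);


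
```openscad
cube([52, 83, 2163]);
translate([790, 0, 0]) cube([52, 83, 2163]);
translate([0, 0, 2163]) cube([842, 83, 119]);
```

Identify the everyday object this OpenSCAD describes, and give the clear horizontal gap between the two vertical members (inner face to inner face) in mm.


A door frame. The clear opening width is 738 mm.

Two 2163 mm tall posts with a header on top — a door frame. The left jamb is 52 mm wide at x = 0; the right jamb starts at x = 790. The clear opening is 790 − 52 = 738 mm.


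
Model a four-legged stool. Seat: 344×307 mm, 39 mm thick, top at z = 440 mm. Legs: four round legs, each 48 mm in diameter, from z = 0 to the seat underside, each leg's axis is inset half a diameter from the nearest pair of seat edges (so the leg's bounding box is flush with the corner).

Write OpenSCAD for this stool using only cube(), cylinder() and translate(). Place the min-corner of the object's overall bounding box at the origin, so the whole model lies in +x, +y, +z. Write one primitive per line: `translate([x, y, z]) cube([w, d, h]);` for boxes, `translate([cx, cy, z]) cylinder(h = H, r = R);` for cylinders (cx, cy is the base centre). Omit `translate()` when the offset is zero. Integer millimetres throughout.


translate([0, 0, 401]) cube([344, 307, 39]);
translate([24, 24, 0]) cylinder(h = 401, r = 24);
translate([320, 24, 0]) cylinder(h = 401, r = 24);
translate([24, 283, 0]) cylinder(h = 401, r = 24);
translate([320, 283, 0]) cylinder(h = 401, r = 24);


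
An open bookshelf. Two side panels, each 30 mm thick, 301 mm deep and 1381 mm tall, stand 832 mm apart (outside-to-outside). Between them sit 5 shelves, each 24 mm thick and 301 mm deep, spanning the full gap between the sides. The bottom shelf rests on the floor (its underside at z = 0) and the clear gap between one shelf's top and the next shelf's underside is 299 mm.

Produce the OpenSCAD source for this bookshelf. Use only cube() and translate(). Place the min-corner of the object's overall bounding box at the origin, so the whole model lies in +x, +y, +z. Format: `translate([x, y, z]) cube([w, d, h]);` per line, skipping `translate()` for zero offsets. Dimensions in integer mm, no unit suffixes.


cube([30, 301, 1381]);
translate([802, 0, 0]) cube([30, 301, 1381]);
translate([30, 0, 0]) cube([772, 301, 24]);
translate([30, 0, 323]) cube([772, 301, 24]);
translate([30, 0, 646]) cube([772, 301, 24]);
translate([30, 0, 969]) cube([772, 301, 24]);
translate([30, 0, 1292]) cube([772, 301, 24]);


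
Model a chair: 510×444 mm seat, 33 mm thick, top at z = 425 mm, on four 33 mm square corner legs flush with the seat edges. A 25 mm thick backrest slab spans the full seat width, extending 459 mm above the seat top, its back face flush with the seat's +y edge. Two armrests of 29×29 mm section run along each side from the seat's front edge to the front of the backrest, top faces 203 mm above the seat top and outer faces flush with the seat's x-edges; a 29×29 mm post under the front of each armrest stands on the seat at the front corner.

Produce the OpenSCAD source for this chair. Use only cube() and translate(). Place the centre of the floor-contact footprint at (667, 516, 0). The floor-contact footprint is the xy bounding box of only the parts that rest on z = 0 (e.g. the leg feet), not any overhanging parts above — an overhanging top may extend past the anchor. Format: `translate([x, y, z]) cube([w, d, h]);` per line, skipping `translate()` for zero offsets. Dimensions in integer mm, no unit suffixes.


translate([412, 294, 392]) cube([510, 444, 33]);
translate([412, 294, 0]) cube([33, 33, 392]);
translate([889, 294, 0]) cube([33, 33, 392]);
translate([412, 705, 0]) cube([33, 33, 392]);
translate([889, 705, 0]) cube([33, 33, 392]);
translate([412, 713, 425]) cube([510, 25, 459]);
translate([412, 294, 599]) cube([29, 419, 29]);
translate([893, 294, 599]) cube([29, 419, 29]);
translate([412, 294, 425]) cube([29, 29, 174]);
translate([893, 294, 425]) cube([29, 29, 174]);


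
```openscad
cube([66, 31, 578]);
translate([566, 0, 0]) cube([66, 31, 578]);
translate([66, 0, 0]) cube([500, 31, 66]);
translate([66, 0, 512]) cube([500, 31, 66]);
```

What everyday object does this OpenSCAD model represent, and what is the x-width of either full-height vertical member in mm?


A picture frame. The border width is 66 mm.

Four thin pieces enclosing a rectangular opening — a picture frame. The two full-height stiles are 578 mm tall; the top rail sits at z = 512 and is 66 mm tall, so the border above the opening is 578 − 512 = 66 mm, matching the stile x-width.


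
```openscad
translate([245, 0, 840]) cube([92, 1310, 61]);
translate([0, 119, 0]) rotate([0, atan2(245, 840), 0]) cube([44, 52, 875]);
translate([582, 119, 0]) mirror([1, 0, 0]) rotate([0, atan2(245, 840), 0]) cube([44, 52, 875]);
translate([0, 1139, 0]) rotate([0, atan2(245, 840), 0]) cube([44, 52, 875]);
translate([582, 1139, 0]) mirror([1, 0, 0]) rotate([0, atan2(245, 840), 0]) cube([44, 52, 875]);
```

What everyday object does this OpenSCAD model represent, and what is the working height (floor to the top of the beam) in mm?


A sawhorse. The overall height is 901 mm.

A beam across two mirrored pairs of raked legs — a sawhorse. The beam's underside is at z = 840 (matching the legs' vertical rise in atan2(245, 840)) and the beam is 61 mm tall, so its top is at 840 + 61 = 901 mm. The raked legs top out at the beam's underside, so that is the highest point.


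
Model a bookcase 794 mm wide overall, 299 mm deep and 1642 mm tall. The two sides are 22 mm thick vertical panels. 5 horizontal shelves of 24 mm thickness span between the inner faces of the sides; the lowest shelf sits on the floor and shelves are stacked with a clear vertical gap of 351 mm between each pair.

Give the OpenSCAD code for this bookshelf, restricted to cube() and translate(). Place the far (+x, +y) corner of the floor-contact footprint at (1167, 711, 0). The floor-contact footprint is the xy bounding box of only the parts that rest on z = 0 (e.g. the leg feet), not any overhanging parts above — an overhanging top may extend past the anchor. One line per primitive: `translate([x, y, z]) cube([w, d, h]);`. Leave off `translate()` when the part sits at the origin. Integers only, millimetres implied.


translate([373, 412, 0]) cube([22, 299, 1642]);
translate([1145, 412, 0]) cube([22, 299, 1642]);
translate([395, 412, 0]) cube([750, 299, 24]);
translate([395, 412, 375]) cube([750, 299, 24]);
translate([395, 412, 750]) cube([750, 299, 24]);
translate([395, 412, 1125]) cube([750, 299, 24]);
translate([395, 412, 1500]) cube([750, 299, 24]);


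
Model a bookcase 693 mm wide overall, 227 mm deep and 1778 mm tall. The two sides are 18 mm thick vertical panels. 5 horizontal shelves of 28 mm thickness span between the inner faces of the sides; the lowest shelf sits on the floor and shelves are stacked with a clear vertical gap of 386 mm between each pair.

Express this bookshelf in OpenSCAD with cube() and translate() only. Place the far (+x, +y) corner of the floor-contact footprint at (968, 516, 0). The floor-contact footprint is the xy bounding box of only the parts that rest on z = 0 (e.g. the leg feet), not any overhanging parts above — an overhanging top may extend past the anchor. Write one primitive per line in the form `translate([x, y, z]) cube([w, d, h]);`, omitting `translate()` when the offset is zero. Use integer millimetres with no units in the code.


translate([275, 289, 0]) cube([18, 227, 1778]);
translate([950, 289, 0]) cube([18, 227, 1778]);
translate([293, 289, 0]) cube([657, 227, 28]);
translate([293, 289, 414]) cube([657, 227, 28]);
translate([293, 289, 828]) cube([657, 227, 28]);
translate([293, 289, 1242]) cube([657, 227, 28]);
translate([293, 289, 1656]) cube([657, 227, 28]);


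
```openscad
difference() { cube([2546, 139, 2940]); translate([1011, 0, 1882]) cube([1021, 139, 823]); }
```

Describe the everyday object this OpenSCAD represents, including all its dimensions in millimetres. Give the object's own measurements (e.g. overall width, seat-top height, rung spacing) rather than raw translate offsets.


A wall 2546 mm long (x), 139 mm thick (y), 2940 mm tall, with a rectangular window opening cut through it. The opening is 1021 mm wide and 823 mm tall; its sill is at z = 1882 mm and its near (−x) edge is 1011 mm from the wall's −x end. The opening passes through the full wall thickness.


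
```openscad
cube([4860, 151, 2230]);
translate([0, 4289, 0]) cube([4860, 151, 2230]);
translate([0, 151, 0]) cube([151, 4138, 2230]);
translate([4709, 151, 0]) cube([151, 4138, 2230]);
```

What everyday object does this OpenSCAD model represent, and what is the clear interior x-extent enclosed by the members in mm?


A house (or room) frame. The interior width is 4558 mm.

Four 2230 mm walls enclosing a rectangle with no floor or roof — a room or house frame. Outside width is 4860 mm and wall thickness is 151 mm, so the interior width is 4860 − 2 × 151 = 4558 mm.


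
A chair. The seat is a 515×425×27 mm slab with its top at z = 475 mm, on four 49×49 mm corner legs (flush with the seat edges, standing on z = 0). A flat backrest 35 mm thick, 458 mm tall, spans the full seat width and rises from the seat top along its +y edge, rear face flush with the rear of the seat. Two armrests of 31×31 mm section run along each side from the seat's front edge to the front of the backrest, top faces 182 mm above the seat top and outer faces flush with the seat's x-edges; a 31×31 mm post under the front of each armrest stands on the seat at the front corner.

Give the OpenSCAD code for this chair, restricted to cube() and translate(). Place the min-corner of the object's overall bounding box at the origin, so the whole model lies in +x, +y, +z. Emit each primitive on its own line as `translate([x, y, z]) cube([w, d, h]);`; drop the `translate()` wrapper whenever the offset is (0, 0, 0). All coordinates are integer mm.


translate([0, 0, 448]) cube([515, 425, 27]);
cube([49, 49, 448]);
translate([466, 0, 0]) cube([49, 49, 448]);
translate([0, 376, 0]) cube([49, 49, 448]);
translate([466, 376, 0]) cube([49, 49, 448]);
translate([0, 390, 475]) cube([515, 35, 458]);
translate([0, 0, 626]) cube([31, 390, 31]);
translate([484, 0, 626]) cube([31, 390, 31]);
translate([0, 0, 475]) cube([31, 31, 151]);
translate([484, 0, 475]) cube([31, 31, 151]);


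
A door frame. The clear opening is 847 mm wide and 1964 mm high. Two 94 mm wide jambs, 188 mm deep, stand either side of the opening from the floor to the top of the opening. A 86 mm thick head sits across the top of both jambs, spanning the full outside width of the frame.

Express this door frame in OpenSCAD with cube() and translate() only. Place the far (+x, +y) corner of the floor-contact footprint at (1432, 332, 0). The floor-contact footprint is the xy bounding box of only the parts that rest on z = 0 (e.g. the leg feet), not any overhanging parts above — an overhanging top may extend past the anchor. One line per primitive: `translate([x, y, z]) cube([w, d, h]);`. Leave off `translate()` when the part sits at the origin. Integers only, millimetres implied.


translate([397, 144, 0]) cube([94, 188, 1964]);
translate([1338, 144, 0]) cube([94, 188, 1964]);
translate([397, 144, 1964]) cube([1035, 188, 86]);


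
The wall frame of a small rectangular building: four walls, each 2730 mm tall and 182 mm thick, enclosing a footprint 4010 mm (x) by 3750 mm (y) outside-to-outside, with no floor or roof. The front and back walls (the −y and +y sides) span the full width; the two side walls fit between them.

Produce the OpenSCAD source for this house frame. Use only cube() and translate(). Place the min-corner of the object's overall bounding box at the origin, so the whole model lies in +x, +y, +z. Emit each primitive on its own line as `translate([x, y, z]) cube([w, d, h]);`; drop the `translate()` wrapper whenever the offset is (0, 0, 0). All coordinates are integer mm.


cube([4010, 182, 2730]);
translate([0, 3568, 0]) cube([4010, 182, 2730]);
translate([0, 182, 0]) cube([182, 3386, 2730]);
translate([3828, 182, 0]) cube([182, 3386, 2730]);


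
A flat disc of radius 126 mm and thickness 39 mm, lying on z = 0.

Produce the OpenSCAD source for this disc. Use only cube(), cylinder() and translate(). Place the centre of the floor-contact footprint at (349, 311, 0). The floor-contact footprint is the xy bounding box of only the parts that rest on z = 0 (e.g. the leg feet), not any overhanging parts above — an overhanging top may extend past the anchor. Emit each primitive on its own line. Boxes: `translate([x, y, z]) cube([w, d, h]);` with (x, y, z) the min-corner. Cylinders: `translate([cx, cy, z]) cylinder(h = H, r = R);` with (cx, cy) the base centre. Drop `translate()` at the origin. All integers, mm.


translate([349, 311, 0]) cylinder(h = 39, r = 126);


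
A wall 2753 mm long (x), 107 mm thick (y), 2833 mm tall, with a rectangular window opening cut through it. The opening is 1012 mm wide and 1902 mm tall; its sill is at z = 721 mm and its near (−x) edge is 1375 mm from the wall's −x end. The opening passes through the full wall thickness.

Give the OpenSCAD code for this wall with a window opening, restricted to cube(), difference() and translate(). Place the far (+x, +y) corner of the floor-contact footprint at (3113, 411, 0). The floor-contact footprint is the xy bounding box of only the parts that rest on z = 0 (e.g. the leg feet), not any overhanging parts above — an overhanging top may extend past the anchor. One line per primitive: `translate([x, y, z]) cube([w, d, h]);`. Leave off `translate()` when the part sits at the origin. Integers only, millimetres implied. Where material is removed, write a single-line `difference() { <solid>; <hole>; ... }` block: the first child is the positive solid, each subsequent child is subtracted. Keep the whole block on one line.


difference() { translate([360, 304, 0]) cube([2753, 107, 2833]); translate([1735, 304, 721]) cube([1012, 107, 1902]); }


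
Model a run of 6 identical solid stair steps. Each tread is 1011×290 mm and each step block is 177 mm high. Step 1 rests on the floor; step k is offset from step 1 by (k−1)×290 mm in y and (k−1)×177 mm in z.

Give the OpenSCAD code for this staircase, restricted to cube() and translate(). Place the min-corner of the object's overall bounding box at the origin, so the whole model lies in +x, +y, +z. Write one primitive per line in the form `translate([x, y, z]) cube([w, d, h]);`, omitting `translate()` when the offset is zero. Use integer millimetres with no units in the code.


cube([1011, 290, 177]);
translate([0, 290, 177]) cube([1011, 290, 177]);
translate([0, 580, 354]) cube([1011, 290, 177]);
translate([0, 870, 531]) cube([1011, 290, 177]);
translate([0, 1160, 708]) cube([1011, 290, 177]);
translate([0, 1450, 885]) cube([1011, 290, 177]);


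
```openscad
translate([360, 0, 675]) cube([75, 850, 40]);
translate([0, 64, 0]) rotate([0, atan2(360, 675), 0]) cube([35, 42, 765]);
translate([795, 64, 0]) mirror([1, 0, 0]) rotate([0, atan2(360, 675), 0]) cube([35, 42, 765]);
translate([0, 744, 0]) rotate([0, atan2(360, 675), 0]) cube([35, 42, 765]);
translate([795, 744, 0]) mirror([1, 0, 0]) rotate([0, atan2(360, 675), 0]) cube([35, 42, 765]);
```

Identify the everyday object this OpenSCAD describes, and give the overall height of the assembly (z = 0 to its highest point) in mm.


A sawhorse. The overall height is 715 mm.

A beam across two mirrored pairs of raked legs — a sawhorse. The beam's underside is at z = 675 (matching the legs' vertical rise in atan2(360, 675)) and the beam is 40 mm tall, so its top is at 675 + 40 = 715 mm. The raked legs top out at the beam's underside, so that is the highest point.


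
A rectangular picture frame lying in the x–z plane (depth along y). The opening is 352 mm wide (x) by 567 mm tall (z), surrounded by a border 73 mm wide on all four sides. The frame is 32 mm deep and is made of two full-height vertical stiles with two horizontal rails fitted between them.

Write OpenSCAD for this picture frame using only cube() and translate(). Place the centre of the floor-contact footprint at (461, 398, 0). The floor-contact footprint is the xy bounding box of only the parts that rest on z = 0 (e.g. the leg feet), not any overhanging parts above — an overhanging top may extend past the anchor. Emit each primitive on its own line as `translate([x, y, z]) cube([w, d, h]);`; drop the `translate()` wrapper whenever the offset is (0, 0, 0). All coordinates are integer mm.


translate([212, 382, 0]) cube([73, 32, 713]);
translate([637, 382, 0]) cube([73, 32, 713]);
translate([285, 382, 0]) cube([352, 32, 73]);
translate([285, 382, 640]) cube([352, 32, 73]);


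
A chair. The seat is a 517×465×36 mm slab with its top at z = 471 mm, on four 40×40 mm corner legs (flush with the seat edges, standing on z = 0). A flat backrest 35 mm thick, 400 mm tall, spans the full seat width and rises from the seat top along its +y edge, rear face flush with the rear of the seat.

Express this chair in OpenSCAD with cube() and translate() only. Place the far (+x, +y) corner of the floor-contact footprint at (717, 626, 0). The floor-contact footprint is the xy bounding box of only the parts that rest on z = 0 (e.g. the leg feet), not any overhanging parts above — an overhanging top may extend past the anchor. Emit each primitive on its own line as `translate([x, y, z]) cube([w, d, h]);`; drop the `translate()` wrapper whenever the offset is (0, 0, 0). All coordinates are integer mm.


// leg_h = 471 - 36 = 435
translate([200, 161, 435]) cube([517, 465, 36]);
translate([200, 161, 0]) cube([40, 40, 435]);
translate([677, 161, 0]) cube([40, 40, 435]);
translate([200, 586, 0]) cube([40, 40, 435]);
translate([677, 586, 0]) cube([40, 40, 435]);
translate([200, 591, 471]) cube([517, 35, 400]);


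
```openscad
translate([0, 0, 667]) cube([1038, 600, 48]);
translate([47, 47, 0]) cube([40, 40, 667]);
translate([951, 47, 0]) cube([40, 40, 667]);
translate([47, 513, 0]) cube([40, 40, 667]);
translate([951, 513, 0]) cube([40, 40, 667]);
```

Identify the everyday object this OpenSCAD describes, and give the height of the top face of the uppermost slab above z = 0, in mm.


A table. The table height is 715 mm.

A 1038×600×48 slab sits at z = 667 on four 40 mm square posts — a table. The top surface is at 667 + 48 = 715 mm.


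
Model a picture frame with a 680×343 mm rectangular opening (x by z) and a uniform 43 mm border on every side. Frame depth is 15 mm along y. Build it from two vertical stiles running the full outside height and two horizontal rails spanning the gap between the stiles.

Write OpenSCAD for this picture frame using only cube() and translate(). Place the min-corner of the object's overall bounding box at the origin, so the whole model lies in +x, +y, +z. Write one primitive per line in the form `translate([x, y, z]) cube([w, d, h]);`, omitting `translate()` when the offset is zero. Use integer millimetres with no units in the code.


cube([43, 15, 429]);
translate([723, 0, 0]) cube([43, 15, 429]);
translate([43, 0, 0]) cube([680, 15, 43]);
translate([43, 0, 386]) cube([680, 15, 43]);


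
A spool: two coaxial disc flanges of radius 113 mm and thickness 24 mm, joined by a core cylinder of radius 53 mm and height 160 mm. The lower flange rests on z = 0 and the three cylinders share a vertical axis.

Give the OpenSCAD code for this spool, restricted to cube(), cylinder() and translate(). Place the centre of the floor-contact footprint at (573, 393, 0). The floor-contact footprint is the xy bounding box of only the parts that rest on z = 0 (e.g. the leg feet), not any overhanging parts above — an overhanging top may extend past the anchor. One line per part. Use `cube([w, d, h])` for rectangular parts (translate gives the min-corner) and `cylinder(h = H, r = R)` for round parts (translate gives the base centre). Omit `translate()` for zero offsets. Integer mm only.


translate([573, 393, 0]) cylinder(h = 24, r = 113);
translate([573, 393, 24]) cylinder(h = 160, r = 53);
translate([573, 393, 184]) cylinder(h = 24, r = 113);


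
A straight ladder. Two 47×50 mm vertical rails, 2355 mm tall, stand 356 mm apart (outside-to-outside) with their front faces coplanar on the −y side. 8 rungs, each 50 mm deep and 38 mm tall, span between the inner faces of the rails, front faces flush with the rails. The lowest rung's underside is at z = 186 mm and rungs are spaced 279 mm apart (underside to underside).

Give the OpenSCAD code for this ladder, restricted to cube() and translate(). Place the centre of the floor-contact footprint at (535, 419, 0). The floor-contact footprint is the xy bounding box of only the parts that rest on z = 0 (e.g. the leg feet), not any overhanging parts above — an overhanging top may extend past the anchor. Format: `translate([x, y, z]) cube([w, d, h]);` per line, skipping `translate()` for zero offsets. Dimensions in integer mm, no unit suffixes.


translate([357, 394, 0]) cube([47, 50, 2355]);
translate([666, 394, 0]) cube([47, 50, 2355]);
translate([404, 394, 186]) cube([262, 50, 38]);
translate([404, 394, 465]) cube([262, 50, 38]);
translate([404, 394, 744]) cube([262, 50, 38]);
translate([404, 394, 1023]) cube([262, 50, 38]);
translate([404, 394, 1302]) cube([262, 50, 38]);
translate([404, 394, 1581]) cube([262, 50, 38]);
translate([404, 394, 1860]) cube([262, 50, 38]);
translate([404, 394, 2139]) cube([262, 50, 38]);


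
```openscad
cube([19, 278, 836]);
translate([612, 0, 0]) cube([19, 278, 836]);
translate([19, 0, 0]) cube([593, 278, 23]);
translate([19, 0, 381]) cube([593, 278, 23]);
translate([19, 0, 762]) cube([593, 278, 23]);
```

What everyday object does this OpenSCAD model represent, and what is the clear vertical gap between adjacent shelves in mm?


A bookshelf. The clear shelf gap is 358 mm.

Two tall side panels with 3 horizontal boards between them — a bookshelf. The first two shelf undersides are at z = 0 and z = 381; with shelf thickness 23, the clear gap is 381 − 0 − 23 = 358 mm.


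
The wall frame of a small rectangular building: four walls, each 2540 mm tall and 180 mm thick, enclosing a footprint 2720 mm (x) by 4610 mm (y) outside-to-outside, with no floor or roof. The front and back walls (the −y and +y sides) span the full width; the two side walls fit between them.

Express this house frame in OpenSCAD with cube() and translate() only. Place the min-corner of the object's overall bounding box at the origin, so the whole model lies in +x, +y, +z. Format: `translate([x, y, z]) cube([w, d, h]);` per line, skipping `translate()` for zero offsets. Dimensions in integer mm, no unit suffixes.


cube([2720, 180, 2540]);
translate([0, 4430, 0]) cube([2720, 180, 2540]);
translate([0, 180, 0]) cube([180, 4250, 2540]);
translate([2540, 180, 0]) cube([180, 4250, 2540]);


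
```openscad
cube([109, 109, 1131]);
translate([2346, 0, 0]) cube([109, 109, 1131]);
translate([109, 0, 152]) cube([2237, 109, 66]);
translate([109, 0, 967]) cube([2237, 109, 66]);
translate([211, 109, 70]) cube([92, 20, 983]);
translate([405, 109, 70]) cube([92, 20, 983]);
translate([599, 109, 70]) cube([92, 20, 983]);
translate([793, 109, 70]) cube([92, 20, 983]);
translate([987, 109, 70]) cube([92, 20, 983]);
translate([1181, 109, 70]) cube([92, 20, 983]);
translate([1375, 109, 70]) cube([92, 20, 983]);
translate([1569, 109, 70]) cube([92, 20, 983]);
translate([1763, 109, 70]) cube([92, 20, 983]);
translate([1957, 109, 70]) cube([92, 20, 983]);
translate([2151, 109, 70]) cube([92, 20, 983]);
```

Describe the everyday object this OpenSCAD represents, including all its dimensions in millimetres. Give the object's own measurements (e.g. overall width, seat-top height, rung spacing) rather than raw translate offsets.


A fence section. Two 109×109 mm posts, 1131 mm tall, stand on the floor with a clear span of 2237 mm between their inner faces. Two horizontal rails of 109×66 mm section span the gap between the posts with their undersides at z = 152 mm and z = 967 mm, flush with the posts' −y face. 11 pickets, each 92 mm wide, 20 mm thick and 983 mm tall, are fixed to the +y face of the rails with their bottoms at z = 70 mm, spaced across the span with a 102 mm gap after the −x post and between neighbouring pickets, with 103 mm left before the +x post.


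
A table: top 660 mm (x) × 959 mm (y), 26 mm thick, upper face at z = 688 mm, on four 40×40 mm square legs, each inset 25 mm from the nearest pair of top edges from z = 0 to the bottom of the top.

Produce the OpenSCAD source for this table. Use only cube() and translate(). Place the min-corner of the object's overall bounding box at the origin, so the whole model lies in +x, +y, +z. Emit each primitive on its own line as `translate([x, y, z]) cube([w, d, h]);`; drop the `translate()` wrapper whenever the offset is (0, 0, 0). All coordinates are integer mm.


translate([0, 0, 662]) cube([660, 959, 26]);
translate([25, 25, 0]) cube([40, 40, 662]);
translate([595, 25, 0]) cube([40, 40, 662]);
translate([25, 894, 0]) cube([40, 40, 662]);
translate([595, 894, 0]) cube([40, 40, 662]);


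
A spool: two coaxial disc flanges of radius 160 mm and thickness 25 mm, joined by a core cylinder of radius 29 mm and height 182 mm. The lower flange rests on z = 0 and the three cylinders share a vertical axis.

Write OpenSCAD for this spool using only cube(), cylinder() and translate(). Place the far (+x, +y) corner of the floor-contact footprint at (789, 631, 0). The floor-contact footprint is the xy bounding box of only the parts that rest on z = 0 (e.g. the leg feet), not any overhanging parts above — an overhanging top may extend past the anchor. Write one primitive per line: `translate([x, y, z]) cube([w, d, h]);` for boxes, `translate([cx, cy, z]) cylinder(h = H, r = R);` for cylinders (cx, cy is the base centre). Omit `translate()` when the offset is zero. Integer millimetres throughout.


translate([629, 471, 0]) cylinder(h = 25, r = 160);
translate([629, 471, 25]) cylinder(h = 182, r = 29);
translate([629, 471, 207]) cylinder(h = 25, r = 160);


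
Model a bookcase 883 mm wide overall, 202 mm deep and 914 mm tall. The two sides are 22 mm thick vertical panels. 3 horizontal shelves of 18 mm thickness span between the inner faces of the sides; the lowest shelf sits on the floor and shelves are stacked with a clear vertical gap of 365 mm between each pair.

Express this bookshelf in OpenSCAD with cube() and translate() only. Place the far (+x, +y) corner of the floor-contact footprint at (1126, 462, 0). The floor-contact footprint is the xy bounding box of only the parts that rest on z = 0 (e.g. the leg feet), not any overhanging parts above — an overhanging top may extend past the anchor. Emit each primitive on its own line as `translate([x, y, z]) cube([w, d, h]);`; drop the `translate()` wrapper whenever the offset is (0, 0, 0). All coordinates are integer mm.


translate([243, 260, 0]) cube([22, 202, 914]);
translate([1104, 260, 0]) cube([22, 202, 914]);
translate([265, 260, 0]) cube([839, 202, 18]);
translate([265, 260, 383]) cube([839, 202, 18]);
translate([265, 260, 766]) cube([839, 202, 18]);


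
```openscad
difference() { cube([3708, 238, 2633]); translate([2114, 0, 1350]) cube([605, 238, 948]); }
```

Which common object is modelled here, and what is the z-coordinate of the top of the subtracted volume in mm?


A wall with a window opening. The window head height is 2298 mm.

A wall with a rectangular opening subtracted — a window. Sill at z = 1350, opening 948 mm tall, so the head is at 1350 + 948 = 2298 mm.


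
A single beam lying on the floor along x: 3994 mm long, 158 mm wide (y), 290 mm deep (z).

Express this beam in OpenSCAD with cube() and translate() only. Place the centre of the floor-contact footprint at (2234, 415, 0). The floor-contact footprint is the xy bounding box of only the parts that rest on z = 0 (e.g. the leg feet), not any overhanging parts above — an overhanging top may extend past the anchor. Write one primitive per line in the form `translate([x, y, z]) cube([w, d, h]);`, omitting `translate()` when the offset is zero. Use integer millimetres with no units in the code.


translate([237, 336, 0]) cube([3994, 158, 290]);
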